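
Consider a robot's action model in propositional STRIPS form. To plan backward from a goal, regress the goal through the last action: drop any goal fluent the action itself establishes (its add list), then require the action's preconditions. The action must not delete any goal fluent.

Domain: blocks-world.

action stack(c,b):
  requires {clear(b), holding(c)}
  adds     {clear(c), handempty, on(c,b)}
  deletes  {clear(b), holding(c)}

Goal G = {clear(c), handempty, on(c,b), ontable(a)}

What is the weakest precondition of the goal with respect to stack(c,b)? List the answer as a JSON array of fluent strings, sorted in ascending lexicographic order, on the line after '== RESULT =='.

Compute (G \ add) ∪ pre:
  G ∩ del = {}  (empty — regression defined)
  G \ add = {clear(c), handempty, on(c,b), ontable(a)} \ {clear(c), handempty, on(c,b)} = {ontable(a)}
  ∪ pre   = {ontable(a)} ∪ {clear(b), holding(c)}
          = {clear(b), holding(c), ontable(a)}

== RESULT ==
["clear(b)", "holding(c)", "ontable(a)"]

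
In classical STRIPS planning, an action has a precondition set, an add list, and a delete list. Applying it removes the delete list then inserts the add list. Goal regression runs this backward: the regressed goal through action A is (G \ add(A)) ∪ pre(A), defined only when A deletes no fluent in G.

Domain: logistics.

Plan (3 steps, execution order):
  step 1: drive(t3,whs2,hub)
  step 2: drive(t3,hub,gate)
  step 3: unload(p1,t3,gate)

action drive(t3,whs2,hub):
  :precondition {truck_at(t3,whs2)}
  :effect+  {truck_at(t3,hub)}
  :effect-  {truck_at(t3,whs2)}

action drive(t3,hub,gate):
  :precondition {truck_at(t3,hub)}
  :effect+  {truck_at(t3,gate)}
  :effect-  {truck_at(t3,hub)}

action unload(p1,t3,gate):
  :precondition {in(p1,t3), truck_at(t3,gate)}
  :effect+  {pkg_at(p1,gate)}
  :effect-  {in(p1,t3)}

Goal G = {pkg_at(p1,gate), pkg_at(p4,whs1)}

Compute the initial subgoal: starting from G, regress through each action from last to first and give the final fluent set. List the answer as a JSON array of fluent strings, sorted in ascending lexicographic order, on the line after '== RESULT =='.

Work backward from the goal:
  through step 3 (unload(p1,t3,gate)): drop {pkg_at(p1,gate)}, keep {pkg_at(p4,whs1)}, require {in(p1,t3), truck_at(t3,gate)}
    → {in(p1,t3), pkg_at(p4,whs1), truck_at(t3,gate)}
  through step 2 (drive(t3,hub,gate)): drop {truck_at(t3,gate)}, keep {in(p1,t3), pkg_at(p4,whs1)}, require {truck_at(t3,hub)}
    → {in(p1,t3), pkg_at(p4,whs1), truck_at(t3,hub)}
  through step 1 (drive(t3,whs2,hub)): drop {truck_at(t3,hub)}, keep {in(p1,t3), pkg_at(p4,whs1)}, require {truck_at(t3,whs2)}
    → {in(p1,t3), pkg_at(p4,whs1), truck_at(t3,whs2)}

== RESULT ==
["in(p1,t3)", "pkg_at(p4,whs1)", "truck_at(t3,whs2)"]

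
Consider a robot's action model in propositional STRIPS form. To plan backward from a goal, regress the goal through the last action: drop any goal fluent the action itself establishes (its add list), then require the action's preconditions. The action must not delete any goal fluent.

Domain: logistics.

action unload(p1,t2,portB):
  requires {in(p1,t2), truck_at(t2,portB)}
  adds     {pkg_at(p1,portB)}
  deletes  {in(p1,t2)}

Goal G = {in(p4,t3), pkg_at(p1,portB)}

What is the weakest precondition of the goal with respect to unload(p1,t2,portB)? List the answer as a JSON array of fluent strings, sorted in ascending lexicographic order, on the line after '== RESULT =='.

Compute (G \ add) ∪ pre:
  G ∩ del = {}  (empty — regression defined)
  G \ add = {in(p4,t3), pkg_at(p1,portB)} \ {pkg_at(p1,portB)} = {in(p4,t3)}
  ∪ pre   = {in(p4,t3)} ∪ {in(p1,t2), truck_at(t2,portB)}
          = {in(p1,t2), in(p4,t3), truck_at(t2,portB)}

== RESULT ==
["in(p1,t2)", "in(p4,t3)", "truck_at(t2,portB)"]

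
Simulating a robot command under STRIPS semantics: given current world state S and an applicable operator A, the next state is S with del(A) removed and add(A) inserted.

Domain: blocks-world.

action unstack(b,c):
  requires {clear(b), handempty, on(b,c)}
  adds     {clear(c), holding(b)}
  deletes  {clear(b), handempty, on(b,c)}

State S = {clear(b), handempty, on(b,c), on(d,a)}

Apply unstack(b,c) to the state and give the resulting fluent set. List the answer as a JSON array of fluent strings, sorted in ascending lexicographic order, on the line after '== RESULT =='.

Compute (S \ del) ∪ add:
  pre ⊆ S: {clear(b), handempty, on(b,c)} ⊆ S  — applicable
  S \ del = {on(d,a)}
  ∪ add   = {clear(c), holding(b), on(d,a)}

== RESULT ==
["clear(c)", "holding(b)", "on(d,a)"]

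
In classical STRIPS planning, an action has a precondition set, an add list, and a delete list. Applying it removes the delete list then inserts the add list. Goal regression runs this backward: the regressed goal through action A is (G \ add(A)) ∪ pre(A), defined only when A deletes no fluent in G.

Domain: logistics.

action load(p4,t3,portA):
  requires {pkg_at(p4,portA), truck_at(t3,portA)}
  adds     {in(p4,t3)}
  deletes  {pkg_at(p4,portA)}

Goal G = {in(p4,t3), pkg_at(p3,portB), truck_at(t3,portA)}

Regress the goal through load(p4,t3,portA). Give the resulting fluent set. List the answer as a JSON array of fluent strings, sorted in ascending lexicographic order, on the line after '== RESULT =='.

Regress:
  G ∩ del = {}  (empty — regression defined)
  G \ add = {in(p4,t3), pkg_at(p3,portB), truck_at(t3,portA)} \ {in(p4,t3)} = {pkg_at(p3,portB), truck_at(t3,portA)}
  ∪ pre   = {pkg_at(p3,portB), truck_at(t3,portA)} ∪ {pkg_at(p4,portA), truck_at(t3,portA)}
          = {pkg_at(p3,portB), pkg_at(p4,portA), truck_at(t3,portA)}

== RESULT ==
["pkg_at(p3,portB)", "pkg_at(p4,portA)", "truck_at(t3,portA)"]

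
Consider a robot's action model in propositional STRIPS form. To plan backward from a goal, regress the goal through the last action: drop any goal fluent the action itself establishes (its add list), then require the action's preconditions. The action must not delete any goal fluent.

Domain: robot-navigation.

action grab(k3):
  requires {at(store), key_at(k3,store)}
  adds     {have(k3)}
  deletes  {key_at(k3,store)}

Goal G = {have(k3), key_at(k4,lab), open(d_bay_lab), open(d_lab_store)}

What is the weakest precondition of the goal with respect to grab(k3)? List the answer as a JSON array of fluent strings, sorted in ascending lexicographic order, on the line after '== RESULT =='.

Compute (G \ add) ∪ pre:
  G ∩ del = {}  (empty — regression defined)
  G \ add = {have(k3), key_at(k4,lab), open(d_bay_lab), open(d_lab_store)} \ {have(k3)} = {key_at(k4,lab), open(d_bay_lab), open(d_lab_store)}
  ∪ pre   = {key_at(k4,lab), open(d_bay_lab), open(d_lab_store)} ∪ {at(store), key_at(k3,store)}
          = {at(store), key_at(k3,store), key_at(k4,lab), open(d_bay_lab), open(d_lab_store)}

== RESULT ==
["at(store)", "key_at(k3,store)", "key_at(k4,lab)", "open(d_bay_lab)", "open(d_lab_store)"]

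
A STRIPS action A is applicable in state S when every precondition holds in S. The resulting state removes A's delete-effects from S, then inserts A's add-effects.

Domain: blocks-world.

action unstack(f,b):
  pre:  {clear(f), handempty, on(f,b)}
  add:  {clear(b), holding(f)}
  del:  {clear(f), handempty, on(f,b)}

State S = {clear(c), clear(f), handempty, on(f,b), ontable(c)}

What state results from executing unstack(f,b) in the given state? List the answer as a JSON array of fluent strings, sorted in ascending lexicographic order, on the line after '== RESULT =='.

Progress:
  pre ⊆ S: {clear(f), handempty, on(f,b)} ⊆ S  — applicable
  S \ del = {clear(c), ontable(c)}
  ∪ add   = {clear(b), clear(c), holding(f), ontable(c)}

== RESULT ==
["clear(b)", "clear(c)", "holding(f)", "ontable(c)"]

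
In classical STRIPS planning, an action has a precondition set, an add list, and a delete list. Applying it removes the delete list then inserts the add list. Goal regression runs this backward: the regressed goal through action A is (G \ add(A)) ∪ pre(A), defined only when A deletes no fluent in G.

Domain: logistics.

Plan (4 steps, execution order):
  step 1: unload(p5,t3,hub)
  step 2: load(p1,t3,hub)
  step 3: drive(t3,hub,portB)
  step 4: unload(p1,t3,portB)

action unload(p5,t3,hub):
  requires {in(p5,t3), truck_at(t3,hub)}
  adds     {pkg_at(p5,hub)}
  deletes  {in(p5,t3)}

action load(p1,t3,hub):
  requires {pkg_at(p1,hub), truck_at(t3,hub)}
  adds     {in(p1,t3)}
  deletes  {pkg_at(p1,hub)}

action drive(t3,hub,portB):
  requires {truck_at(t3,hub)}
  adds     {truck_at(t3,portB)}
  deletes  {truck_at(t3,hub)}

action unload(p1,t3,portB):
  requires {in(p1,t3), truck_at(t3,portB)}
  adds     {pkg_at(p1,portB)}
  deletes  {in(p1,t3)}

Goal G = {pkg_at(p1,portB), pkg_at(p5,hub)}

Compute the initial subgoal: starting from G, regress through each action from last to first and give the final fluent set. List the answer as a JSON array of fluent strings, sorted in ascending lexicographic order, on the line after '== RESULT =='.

Work backward from the goal:
  through step 4 (unload(p1,t3,portB)): drop {pkg_at(p1,portB)}, keep {pkg_at(p5,hub)}, require {in(p1,t3), truck_at(t3,portB)}
    → {in(p1,t3), pkg_at(p5,hub), truck_at(t3,portB)}
  through step 3 (drive(t3,hub,portB)): drop {truck_at(t3,portB)}, keep {in(p1,t3), pkg_at(p5,hub)}, require {truck_at(t3,hub)}
    → {in(p1,t3), pkg_at(p5,hub), truck_at(t3,hub)}
  through step 2 (load(p1,t3,hub)): drop {in(p1,t3)}, keep {pkg_at(p5,hub), truck_at(t3,hub)}, require {pkg_at(p1,hub), truck_at(t3,hub)}
    → {pkg_at(p1,hub), pkg_at(p5,hub), truck_at(t3,hub)}
  through step 1 (unload(p5,t3,hub)): drop {pkg_at(p5,hub)}, keep {pkg_at(p1,hub), truck_at(t3,hub)}, require {in(p5,t3), truck_at(t3,hub)}
    → {in(p5,t3), pkg_at(p1,hub), truck_at(t3,hub)}

== RESULT ==
["in(p5,t3)", "pkg_at(p1,hub)", "truck_at(t3,hub)"]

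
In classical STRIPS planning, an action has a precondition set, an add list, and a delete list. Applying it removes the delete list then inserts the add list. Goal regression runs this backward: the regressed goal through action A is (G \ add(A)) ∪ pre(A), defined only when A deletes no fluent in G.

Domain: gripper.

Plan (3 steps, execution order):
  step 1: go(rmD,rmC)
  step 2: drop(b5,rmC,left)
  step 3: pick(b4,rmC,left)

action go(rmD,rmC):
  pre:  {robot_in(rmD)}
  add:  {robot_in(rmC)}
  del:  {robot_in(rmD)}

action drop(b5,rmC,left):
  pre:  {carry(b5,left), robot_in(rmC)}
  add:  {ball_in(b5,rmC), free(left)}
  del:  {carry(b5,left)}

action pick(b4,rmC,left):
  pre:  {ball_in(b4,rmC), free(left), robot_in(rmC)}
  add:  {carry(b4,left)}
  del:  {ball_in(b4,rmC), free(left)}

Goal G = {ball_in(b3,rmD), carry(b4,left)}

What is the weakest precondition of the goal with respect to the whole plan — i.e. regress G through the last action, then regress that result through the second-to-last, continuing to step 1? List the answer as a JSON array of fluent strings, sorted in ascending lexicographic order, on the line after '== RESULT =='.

Work backward from the goal:
  through step 3 (pick(b4,rmC,left)): drop {carry(b4,left)}, keep {ball_in(b3,rmD)}, require {ball_in(b4,rmC), free(left), robot_in(rmC)}
    → {ball_in(b3,rmD), ball_in(b4,rmC), free(left), robot_in(rmC)}
  through step 2 (drop(b5,rmC,left)): drop {free(left)}, keep {ball_in(b3,rmD), ball_in(b4,rmC), robot_in(rmC)}, require {carry(b5,left), robot_in(rmC)}
    → {ball_in(b3,rmD), ball_in(b4,rmC), carry(b5,left), robot_in(rmC)}
  through step 1 (go(rmD,rmC)): drop {robot_in(rmC)}, keep {ball_in(b3,rmD), ball_in(b4,rmC), carry(b5,left)}, require {robot_in(rmD)}
    → {ball_in(b3,rmD), ball_in(b4,rmC), carry(b5,left), robot_in(rmD)}

== RESULT ==
["ball_in(b3,rmD)", "ball_in(b4,rmC)", "carry(b5,left)", "robot_in(rmD)"]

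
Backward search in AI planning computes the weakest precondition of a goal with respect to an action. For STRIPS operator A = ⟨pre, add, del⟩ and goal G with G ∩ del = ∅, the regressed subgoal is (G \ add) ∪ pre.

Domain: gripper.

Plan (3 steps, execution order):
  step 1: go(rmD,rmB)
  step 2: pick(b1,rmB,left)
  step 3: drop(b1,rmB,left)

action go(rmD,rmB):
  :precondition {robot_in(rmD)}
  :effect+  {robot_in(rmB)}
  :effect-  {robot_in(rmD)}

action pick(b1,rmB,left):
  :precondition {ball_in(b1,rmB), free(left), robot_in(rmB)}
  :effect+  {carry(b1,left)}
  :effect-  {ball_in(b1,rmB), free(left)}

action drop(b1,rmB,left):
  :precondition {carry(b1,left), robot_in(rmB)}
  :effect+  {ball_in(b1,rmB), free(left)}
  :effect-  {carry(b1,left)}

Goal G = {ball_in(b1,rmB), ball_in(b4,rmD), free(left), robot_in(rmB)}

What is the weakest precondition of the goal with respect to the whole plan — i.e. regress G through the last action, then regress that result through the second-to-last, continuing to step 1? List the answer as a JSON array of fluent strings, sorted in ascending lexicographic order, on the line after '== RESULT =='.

Work backward from the goal:
  through step 3 (drop(b1,rmB,left)): drop {ball_in(b1,rmB), free(left)}, keep {ball_in(b4,rmD), robot_in(rmB)}, require {carry(b1,left), robot_in(rmB)}
    → {ball_in(b4,rmD), carry(b1,left), robot_in(rmB)}
  through step 2 (pick(b1,rmB,left)): drop {carry(b1,left)}, keep {ball_in(b4,rmD), robot_in(rmB)}, require {ball_in(b1,rmB), free(left), robot_in(rmB)}
    → {ball_in(b1,rmB), ball_in(b4,rmD), free(left), robot_in(rmB)}
  through step 1 (go(rmD,rmB)): drop {robot_in(rmB)}, keep {ball_in(b1,rmB), ball_in(b4,rmD), free(left)}, require {robot_in(rmD)}
    → {ball_in(b1,rmB), ball_in(b4,rmD), free(left), robot_in(rmD)}

== RESULT ==
["ball_in(b1,rmB)", "ball_in(b4,rmD)", "free(left)", "robot_in(rmD)"]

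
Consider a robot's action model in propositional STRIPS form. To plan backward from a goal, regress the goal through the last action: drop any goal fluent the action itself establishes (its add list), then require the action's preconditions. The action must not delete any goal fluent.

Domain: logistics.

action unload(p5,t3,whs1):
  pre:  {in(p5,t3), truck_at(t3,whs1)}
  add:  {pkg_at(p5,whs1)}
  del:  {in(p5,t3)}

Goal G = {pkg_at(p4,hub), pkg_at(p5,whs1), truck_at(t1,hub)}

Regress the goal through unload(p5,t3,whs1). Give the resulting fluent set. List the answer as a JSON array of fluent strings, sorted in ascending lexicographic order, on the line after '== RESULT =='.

Regress:
  G ∩ del = {}  (empty — regression defined)
  G \ add = {pkg_at(p4,hub), pkg_at(p5,whs1), truck_at(t1,hub)} \ {pkg_at(p5,whs1)} = {pkg_at(p4,hub), truck_at(t1,hub)}
  ∪ pre   = {pkg_at(p4,hub), truck_at(t1,hub)} ∪ {in(p5,t3), truck_at(t3,whs1)}
          = {in(p5,t3), pkg_at(p4,hub), truck_at(t1,hub), truck_at(t3,whs1)}

== RESULT ==
["in(p5,t3)", "pkg_at(p4,hub)", "truck_at(t1,hub)", "truck_at(t3,whs1)"]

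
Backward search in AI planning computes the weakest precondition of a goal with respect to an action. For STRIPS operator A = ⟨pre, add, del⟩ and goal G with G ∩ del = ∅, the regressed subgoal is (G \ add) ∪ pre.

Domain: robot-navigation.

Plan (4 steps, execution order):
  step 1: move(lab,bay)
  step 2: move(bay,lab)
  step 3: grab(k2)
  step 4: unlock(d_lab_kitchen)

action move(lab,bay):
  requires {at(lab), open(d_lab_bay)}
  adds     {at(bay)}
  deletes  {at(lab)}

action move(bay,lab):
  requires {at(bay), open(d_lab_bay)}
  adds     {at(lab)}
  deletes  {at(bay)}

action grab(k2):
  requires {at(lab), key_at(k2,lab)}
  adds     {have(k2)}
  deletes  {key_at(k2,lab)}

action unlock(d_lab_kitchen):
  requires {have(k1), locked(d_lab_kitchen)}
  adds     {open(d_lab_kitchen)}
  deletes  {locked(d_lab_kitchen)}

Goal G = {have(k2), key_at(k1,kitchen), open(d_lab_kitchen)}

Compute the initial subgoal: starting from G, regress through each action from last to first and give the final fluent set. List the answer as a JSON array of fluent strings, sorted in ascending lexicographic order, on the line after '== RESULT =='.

Regress step by step:
  through step 4 (unlock(d_lab_kitchen)): drop {open(d_lab_kitchen)}, keep {have(k2), key_at(k1,kitchen)}, require {have(k1), locked(d_lab_kitchen)}
    → {have(k1), have(k2), key_at(k1,kitchen), locked(d_lab_kitchen)}
  through step 3 (grab(k2)): drop {have(k2)}, keep {have(k1), key_at(k1,kitchen), locked(d_lab_kitchen)}, require {at(lab), key_at(k2,lab)}
    → {at(lab), have(k1), key_at(k1,kitchen), key_at(k2,lab), locked(d_lab_kitchen)}
  through step 2 (move(bay,lab)): drop {at(lab)}, keep {have(k1), key_at(k1,kitchen), key_at(k2,lab), locked(d_lab_kitchen)}, require {at(bay), open(d_lab_bay)}
    → {at(bay), have(k1), key_at(k1,kitchen), key_at(k2,lab), locked(d_lab_kitchen), open(d_lab_bay)}
  through step 1 (move(lab,bay)): drop {at(bay)}, keep {have(k1), key_at(k1,kitchen), key_at(k2,lab), locked(d_lab_kitchen), open(d_lab_bay)}, require {at(lab), open(d_lab_bay)}
    → {at(lab), have(k1), key_at(k1,kitchen), key_at(k2,lab), locked(d_lab_kitchen), open(d_lab_bay)}

== RESULT ==
["at(lab)", "have(k1)", "key_at(k1,kitchen)", "key_at(k2,lab)", "locked(d_lab_kitchen)", "open(d_lab_bay)"]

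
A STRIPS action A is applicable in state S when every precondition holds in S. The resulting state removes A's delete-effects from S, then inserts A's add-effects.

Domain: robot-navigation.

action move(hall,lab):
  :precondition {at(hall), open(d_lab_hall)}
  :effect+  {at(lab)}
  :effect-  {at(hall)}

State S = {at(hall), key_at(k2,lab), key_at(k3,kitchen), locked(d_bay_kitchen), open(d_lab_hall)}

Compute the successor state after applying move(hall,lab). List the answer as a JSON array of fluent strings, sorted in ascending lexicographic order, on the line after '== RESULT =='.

Compute (S \ del) ∪ add:
  pre ⊆ S: {at(hall), open(d_lab_hall)} ⊆ S  — applicable
  S \ del = {key_at(k2,lab), key_at(k3,kitchen), locked(d_bay_kitchen), open(d_lab_hall)}
  ∪ add   = {at(lab), key_at(k2,lab), key_at(k3,kitchen), locked(d_bay_kitchen), open(d_lab_hall)}

== RESULT ==
["at(lab)", "key_at(k2,lab)", "key_at(k3,kitchen)", "locked(d_bay_kitchen)", "open(d_lab_hall)"]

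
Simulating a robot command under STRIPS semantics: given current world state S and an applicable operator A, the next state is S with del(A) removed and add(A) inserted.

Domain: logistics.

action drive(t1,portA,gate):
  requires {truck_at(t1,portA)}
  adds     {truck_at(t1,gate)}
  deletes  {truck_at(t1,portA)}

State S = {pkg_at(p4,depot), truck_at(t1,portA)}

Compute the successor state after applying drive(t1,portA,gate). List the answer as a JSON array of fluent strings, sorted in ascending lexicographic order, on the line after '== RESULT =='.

Progress:
  pre ⊆ S: {truck_at(t1,portA)} ⊆ S  — applicable
  S \ del = {pkg_at(p4,depot)}
  ∪ add   = {pkg_at(p4,depot), truck_at(t1,gate)}

== RESULT ==
["pkg_at(p4,depot)", "truck_at(t1,gate)"]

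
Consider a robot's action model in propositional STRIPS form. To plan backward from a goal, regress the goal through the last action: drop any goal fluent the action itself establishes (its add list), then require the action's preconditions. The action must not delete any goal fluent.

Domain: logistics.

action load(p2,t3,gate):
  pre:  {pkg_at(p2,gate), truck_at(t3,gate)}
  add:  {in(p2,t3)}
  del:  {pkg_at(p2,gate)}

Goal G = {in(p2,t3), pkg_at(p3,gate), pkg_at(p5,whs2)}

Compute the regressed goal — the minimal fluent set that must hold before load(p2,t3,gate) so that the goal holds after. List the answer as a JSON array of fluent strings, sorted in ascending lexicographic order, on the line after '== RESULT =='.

Regress:
  G ∩ del = {}  (empty — regression defined)
  G \ add = {in(p2,t3), pkg_at(p3,gate), pkg_at(p5,whs2)} \ {in(p2,t3)} = {pkg_at(p3,gate), pkg_at(p5,whs2)}
  ∪ pre   = {pkg_at(p3,gate), pkg_at(p5,whs2)} ∪ {pkg_at(p2,gate), truck_at(t3,gate)}
          = {pkg_at(p2,gate), pkg_at(p3,gate), pkg_at(p5,whs2), truck_at(t3,gate)}

== RESULT ==
["pkg_at(p2,gate)", "pkg_at(p3,gate)", "pkg_at(p5,whs2)", "truck_at(t3,gate)"]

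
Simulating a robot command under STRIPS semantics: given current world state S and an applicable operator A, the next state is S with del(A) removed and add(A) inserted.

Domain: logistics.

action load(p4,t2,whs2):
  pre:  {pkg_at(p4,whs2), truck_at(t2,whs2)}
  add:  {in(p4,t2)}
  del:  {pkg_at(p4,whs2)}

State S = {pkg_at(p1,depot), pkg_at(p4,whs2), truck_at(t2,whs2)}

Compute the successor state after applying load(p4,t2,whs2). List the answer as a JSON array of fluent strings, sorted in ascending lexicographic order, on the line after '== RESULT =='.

Progress:
  pre ⊆ S: {pkg_at(p4,whs2), truck_at(t2,whs2)} ⊆ S  — applicable
  S \ del = {pkg_at(p1,depot), truck_at(t2,whs2)}
  ∪ add   = {in(p4,t2), pkg_at(p1,depot), truck_at(t2,whs2)}

== RESULT ==
["in(p4,t2)", "pkg_at(p1,depot)", "truck_at(t2,whs2)"]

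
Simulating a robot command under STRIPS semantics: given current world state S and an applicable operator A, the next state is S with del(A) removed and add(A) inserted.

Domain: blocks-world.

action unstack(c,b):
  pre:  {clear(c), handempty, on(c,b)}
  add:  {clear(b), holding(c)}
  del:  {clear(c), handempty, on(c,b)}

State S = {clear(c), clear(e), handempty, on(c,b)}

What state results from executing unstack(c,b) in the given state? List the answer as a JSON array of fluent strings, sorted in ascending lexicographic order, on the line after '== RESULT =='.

Compute (S \ del) ∪ add:
  pre ⊆ S: {clear(c), handempty, on(c,b)} ⊆ S  — applicable
  S \ del = {clear(e)}
  ∪ add   = {clear(b), clear(e), holding(c)}

== RESULT ==
["clear(b)", "clear(e)", "holding(c)"]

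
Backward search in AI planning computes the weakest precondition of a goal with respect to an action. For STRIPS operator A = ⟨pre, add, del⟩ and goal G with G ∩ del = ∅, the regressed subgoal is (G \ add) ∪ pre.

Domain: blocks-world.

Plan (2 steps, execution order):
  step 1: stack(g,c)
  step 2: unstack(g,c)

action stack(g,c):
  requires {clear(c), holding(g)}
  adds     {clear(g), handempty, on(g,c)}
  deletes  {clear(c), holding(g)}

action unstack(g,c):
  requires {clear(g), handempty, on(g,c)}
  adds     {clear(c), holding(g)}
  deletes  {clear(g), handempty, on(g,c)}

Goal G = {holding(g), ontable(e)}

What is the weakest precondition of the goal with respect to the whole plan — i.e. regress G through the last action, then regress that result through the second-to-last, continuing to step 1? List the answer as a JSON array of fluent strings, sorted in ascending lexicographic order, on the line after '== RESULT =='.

Work backward from the goal:
  through step 2 (unstack(g,c)): drop {holding(g)}, keep {ontable(e)}, require {clear(g), handempty, on(g,c)}
    → {clear(g), handempty, on(g,c), ontable(e)}
  through step 1 (stack(g,c)): drop {clear(g), handempty, on(g,c)}, keep {ontable(e)}, require {clear(c), holding(g)}
    → {clear(c), holding(g), ontable(e)}

== RESULT ==
["clear(c)", "holding(g)", "ontable(e)"]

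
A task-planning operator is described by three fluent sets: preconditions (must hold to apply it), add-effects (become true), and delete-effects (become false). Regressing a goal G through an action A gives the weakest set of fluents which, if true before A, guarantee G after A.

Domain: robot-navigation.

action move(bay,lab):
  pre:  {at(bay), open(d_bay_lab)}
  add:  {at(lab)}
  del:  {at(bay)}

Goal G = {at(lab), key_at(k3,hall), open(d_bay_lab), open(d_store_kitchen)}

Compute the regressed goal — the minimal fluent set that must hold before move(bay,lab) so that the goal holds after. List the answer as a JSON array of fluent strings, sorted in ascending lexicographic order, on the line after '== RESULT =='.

Regress:
  G ∩ del = {}  (empty — regression defined)
  G \ add = {at(lab), key_at(k3,hall), open(d_bay_lab), open(d_store_kitchen)} \ {at(lab)} = {key_at(k3,hall), open(d_bay_lab), open(d_store_kitchen)}
  ∪ pre   = {key_at(k3,hall), open(d_bay_lab), open(d_store_kitchen)} ∪ {at(bay), open(d_bay_lab)}
          = {at(bay), key_at(k3,hall), open(d_bay_lab), open(d_store_kitchen)}

== RESULT ==
["at(bay)", "key_at(k3,hall)", "open(d_bay_lab)", "open(d_store_kitchen)"]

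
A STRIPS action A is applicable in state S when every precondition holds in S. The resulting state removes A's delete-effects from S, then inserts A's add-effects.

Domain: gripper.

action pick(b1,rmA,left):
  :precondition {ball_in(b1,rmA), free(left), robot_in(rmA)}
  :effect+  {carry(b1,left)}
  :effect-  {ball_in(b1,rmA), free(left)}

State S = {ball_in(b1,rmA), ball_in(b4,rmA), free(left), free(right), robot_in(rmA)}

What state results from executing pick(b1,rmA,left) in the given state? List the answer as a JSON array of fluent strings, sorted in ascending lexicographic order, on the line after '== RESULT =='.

Compute (S \ del) ∪ add:
  pre ⊆ S: {ball_in(b1,rmA), free(left), robot_in(rmA)} ⊆ S  — applicable
  S \ del = {ball_in(b4,rmA), free(right), robot_in(rmA)}
  ∪ add   = {ball_in(b4,rmA), carry(b1,left), free(right), robot_in(rmA)}

== RESULT ==
["ball_in(b4,rmA)", "carry(b1,left)", "free(right)", "robot_in(rmA)"]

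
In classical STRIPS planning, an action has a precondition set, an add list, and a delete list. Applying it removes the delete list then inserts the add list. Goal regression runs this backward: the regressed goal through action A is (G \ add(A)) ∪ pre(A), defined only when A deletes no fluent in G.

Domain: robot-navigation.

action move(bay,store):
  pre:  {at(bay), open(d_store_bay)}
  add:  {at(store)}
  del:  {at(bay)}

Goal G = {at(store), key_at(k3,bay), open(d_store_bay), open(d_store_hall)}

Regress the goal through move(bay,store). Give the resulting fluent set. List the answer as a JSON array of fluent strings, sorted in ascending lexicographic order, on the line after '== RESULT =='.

Regress:
  G ∩ del = {}  (empty — regression defined)
  G \ add = {at(store), key_at(k3,bay), open(d_store_bay), open(d_store_hall)} \ {at(store)} = {key_at(k3,bay), open(d_store_bay), open(d_store_hall)}
  ∪ pre   = {key_at(k3,bay), open(d_store_bay), open(d_store_hall)} ∪ {at(bay), open(d_store_bay)}
          = {at(bay), key_at(k3,bay), open(d_store_bay), open(d_store_hall)}

== RESULT ==
["at(bay)", "key_at(k3,bay)", "open(d_store_bay)", "open(d_store_hall)"]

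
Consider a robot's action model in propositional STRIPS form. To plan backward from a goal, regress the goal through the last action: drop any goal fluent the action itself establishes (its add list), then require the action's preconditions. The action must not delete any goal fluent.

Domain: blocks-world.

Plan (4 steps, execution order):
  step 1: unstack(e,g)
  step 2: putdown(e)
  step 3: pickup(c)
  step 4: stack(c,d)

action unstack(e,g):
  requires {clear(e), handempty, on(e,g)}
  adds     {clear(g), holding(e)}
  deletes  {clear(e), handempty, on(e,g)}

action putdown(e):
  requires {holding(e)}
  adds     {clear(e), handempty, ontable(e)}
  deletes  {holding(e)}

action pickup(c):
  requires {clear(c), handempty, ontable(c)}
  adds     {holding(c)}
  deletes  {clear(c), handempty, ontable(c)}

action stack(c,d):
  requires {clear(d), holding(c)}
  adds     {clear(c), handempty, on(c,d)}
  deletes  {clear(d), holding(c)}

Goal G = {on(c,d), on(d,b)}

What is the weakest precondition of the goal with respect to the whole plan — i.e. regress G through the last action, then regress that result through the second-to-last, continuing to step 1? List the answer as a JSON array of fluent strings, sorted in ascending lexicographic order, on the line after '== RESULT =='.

Regress step by step:
  through step 4 (stack(c,d)): drop {on(c,d)}, keep {on(d,b)}, require {clear(d), holding(c)}
    → {clear(d), holding(c), on(d,b)}
  through step 3 (pickup(c)): drop {holding(c)}, keep {clear(d), on(d,b)}, require {clear(c), handempty, ontable(c)}
    → {clear(c), clear(d), handempty, on(d,b), ontable(c)}
  through step 2 (putdown(e)): drop {handempty}, keep {clear(c), clear(d), on(d,b), ontable(c)}, require {holding(e)}
    → {clear(c), clear(d), holding(e), on(d,b), ontable(c)}
  through step 1 (unstack(e,g)): drop {holding(e)}, keep {clear(c), clear(d), on(d,b), ontable(c)}, require {clear(e), handempty, on(e,g)}
    → {clear(c), clear(d), clear(e), handempty, on(d,b), on(e,g), ontable(c)}

== RESULT ==
["clear(c)", "clear(d)", "clear(e)", "handempty", "on(d,b)", "on(e,g)", "ontable(c)"]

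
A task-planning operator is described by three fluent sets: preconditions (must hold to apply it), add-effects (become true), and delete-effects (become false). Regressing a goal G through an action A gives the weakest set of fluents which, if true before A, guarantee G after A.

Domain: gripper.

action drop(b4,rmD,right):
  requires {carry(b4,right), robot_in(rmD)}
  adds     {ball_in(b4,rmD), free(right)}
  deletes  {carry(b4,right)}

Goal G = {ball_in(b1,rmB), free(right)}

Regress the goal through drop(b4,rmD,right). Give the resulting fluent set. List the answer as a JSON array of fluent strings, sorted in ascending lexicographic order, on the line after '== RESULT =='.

Regress:
  G ∩ del = {}  (empty — regression defined)
  G \ add = {ball_in(b1,rmB), free(right)} \ {ball_in(b4,rmD), free(right)} = {ball_in(b1,rmB)}
  ∪ pre   = {ball_in(b1,rmB)} ∪ {carry(b4,right), robot_in(rmD)}
          = {ball_in(b1,rmB), carry(b4,right), robot_in(rmD)}

== RESULT ==
["ball_in(b1,rmB)", "carry(b4,right)", "robot_in(rmD)"]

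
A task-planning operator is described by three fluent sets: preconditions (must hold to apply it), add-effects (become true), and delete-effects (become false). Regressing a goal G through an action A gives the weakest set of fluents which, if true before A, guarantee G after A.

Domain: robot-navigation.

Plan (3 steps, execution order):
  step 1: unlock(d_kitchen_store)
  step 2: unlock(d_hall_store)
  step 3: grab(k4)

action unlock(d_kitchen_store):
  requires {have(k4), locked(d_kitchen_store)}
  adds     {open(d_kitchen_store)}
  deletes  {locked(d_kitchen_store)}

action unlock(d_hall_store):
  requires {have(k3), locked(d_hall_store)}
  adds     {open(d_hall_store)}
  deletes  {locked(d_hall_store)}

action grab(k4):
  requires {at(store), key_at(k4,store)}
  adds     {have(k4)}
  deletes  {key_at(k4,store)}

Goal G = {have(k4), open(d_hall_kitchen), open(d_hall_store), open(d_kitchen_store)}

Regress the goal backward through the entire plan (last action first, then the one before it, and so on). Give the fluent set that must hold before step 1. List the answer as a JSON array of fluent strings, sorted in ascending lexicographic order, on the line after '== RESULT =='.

Regress step by step:
  through step 3 (grab(k4)): drop {have(k4)}, keep {open(d_hall_kitchen), open(d_hall_store), open(d_kitchen_store)}, require {at(store), key_at(k4,store)}
    → {at(store), key_at(k4,store), open(d_hall_kitchen), open(d_hall_store), open(d_kitchen_store)}
  through step 2 (unlock(d_hall_store)): drop {open(d_hall_store)}, keep {at(store), key_at(k4,store), open(d_hall_kitchen), open(d_kitchen_store)}, require {have(k3), locked(d_hall_store)}
    → {at(store), have(k3), key_at(k4,store), locked(d_hall_store), open(d_hall_kitchen), open(d_kitchen_store)}
  through step 1 (unlock(d_kitchen_store)): drop {open(d_kitchen_store)}, keep {at(store), have(k3), key_at(k4,store), locked(d_hall_store), open(d_hall_kitchen)}, require {have(k4), locked(d_kitchen_store)}
    → {at(store), have(k3), have(k4), key_at(k4,store), locked(d_hall_store), locked(d_kitchen_store), open(d_hall_kitchen)}

== RESULT ==
["at(store)", "have(k3)", "have(k4)", "key_at(k4,store)", "locked(d_hall_store)", "locked(d_kitchen_store)", "open(d_hall_kitchen)"]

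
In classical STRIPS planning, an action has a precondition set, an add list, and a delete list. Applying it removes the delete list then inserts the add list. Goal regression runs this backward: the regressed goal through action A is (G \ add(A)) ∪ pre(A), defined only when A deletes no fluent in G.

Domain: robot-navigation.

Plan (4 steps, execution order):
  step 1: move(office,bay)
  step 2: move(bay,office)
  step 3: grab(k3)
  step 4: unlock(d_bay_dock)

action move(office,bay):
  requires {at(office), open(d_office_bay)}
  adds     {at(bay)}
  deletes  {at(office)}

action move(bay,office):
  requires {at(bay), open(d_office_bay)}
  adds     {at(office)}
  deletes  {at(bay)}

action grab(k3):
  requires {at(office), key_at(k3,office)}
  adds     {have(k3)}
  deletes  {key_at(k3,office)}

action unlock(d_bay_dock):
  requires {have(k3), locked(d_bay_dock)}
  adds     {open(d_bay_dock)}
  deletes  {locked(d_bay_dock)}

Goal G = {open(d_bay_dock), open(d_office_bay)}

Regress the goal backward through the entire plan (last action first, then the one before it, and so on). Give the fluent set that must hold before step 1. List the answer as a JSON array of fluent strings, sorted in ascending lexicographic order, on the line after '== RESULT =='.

Regress step by step:
  through step 4 (unlock(d_bay_dock)): drop {open(d_bay_dock)}, keep {open(d_office_bay)}, require {have(k3), locked(d_bay_dock)}
    → {have(k3), locked(d_bay_dock), open(d_office_bay)}
  through step 3 (grab(k3)): drop {have(k3)}, keep {locked(d_bay_dock), open(d_office_bay)}, require {at(office), key_at(k3,office)}
    → {at(office), key_at(k3,office), locked(d_bay_dock), open(d_office_bay)}
  through step 2 (move(bay,office)): drop {at(office)}, keep {key_at(k3,office), locked(d_bay_dock), open(d_office_bay)}, require {at(bay), open(d_office_bay)}
    → {at(bay), key_at(k3,office), locked(d_bay_dock), open(d_office_bay)}
  through step 1 (move(office,bay)): drop {at(bay)}, keep {key_at(k3,office), locked(d_bay_dock), open(d_office_bay)}, require {at(office), open(d_office_bay)}
    → {at(office), key_at(k3,office), locked(d_bay_dock), open(d_office_bay)}

== RESULT ==
["at(office)", "key_at(k3,office)", "locked(d_bay_dock)", "open(d_office_bay)"]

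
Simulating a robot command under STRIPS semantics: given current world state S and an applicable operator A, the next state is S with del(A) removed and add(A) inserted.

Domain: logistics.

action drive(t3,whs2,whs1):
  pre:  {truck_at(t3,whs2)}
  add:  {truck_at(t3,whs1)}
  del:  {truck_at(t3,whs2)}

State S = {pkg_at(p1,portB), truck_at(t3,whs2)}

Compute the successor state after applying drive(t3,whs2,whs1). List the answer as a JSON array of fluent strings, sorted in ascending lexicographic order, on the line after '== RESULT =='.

Compute (S \ del) ∪ add:
  pre ⊆ S: {truck_at(t3,whs2)} ⊆ S  — applicable
  S \ del = {pkg_at(p1,portB)}
  ∪ add   = {pkg_at(p1,portB), truck_at(t3,whs1)}

== RESULT ==
["pkg_at(p1,portB)", "truck_at(t3,whs1)"]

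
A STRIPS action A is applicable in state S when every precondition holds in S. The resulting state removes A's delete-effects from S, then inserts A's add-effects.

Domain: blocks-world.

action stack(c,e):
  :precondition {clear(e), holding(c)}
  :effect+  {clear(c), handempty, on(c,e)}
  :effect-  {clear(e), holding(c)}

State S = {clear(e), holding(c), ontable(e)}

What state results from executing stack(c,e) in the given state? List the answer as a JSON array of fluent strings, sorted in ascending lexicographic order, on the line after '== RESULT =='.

Compute (S \ del) ∪ add:
  pre ⊆ S: {clear(e), holding(c)} ⊆ S  — applicable
  S \ del = {ontable(e)}
  ∪ add   = {clear(c), handempty, on(c,e), ontable(e)}

== RESULT ==
["clear(c)", "handempty", "on(c,e)", "ontable(e)"]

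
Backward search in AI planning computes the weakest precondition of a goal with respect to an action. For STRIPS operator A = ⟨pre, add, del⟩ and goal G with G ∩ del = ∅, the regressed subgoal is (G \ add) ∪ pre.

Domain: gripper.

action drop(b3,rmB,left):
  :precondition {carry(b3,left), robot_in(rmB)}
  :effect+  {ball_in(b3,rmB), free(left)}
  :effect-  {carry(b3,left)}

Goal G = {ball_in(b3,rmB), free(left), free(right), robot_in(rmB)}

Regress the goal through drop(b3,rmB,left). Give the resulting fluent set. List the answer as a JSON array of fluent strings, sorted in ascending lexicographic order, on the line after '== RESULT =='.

Compute (G \ add) ∪ pre:
  G ∩ del = {}  (empty — regression defined)
  G \ add = {ball_in(b3,rmB), free(left), free(right), robot_in(rmB)} \ {ball_in(b3,rmB), free(left)} = {free(right), robot_in(rmB)}
  ∪ pre   = {free(right), robot_in(rmB)} ∪ {carry(b3,left), robot_in(rmB)}
          = {carry(b3,left), free(right), robot_in(rmB)}

== RESULT ==
["carry(b3,left)", "free(right)", "robot_in(rmB)"]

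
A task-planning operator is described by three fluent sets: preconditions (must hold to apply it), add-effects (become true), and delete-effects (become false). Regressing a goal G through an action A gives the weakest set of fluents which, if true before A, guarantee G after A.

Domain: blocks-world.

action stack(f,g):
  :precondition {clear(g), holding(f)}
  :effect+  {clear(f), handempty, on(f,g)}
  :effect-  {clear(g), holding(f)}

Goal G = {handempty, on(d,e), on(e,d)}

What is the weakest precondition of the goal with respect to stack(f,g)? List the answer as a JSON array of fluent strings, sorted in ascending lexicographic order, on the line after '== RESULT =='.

Regress:
  G ∩ del = {}  (empty — regression defined)
  G \ add = {handempty, on(d,e), on(e,d)} \ {clear(f), handempty, on(f,g)} = {on(d,e), on(e,d)}
  ∪ pre   = {on(d,e), on(e,d)} ∪ {clear(g), holding(f)}
          = {clear(g), holding(f), on(d,e), on(e,d)}

== RESULT ==
["clear(g)", "holding(f)", "on(d,e)", "on(e,d)"]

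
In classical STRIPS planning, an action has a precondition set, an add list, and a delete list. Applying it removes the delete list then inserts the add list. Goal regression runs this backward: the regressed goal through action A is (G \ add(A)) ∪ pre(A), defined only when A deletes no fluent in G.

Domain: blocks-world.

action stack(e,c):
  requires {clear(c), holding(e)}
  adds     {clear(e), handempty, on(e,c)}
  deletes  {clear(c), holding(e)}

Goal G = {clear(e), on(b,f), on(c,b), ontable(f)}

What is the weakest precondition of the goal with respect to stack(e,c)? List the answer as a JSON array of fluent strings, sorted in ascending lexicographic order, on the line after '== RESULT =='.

Regress:
  G ∩ del = {}  (empty — regression defined)
  G \ add = {clear(e), on(b,f), on(c,b), ontable(f)} \ {clear(e), handempty, on(e,c)} = {on(b,f), on(c,b), ontable(f)}
  ∪ pre   = {on(b,f), on(c,b), ontable(f)} ∪ {clear(c), holding(e)}
          = {clear(c), holding(e), on(b,f), on(c,b), ontable(f)}

== RESULT ==
["clear(c)", "holding(e)", "on(b,f)", "on(c,b)", "ontable(f)"]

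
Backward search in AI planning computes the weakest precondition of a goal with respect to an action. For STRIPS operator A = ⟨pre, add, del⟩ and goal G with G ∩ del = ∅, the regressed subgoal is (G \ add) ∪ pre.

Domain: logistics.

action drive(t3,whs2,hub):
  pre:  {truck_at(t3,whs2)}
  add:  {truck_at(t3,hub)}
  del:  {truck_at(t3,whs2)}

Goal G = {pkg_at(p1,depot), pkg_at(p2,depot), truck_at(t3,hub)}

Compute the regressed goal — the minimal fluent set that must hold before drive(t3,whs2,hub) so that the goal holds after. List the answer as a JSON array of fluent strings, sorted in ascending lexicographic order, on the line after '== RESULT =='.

Compute (G \ add) ∪ pre:
  G ∩ del = {}  (empty — regression defined)
  G \ add = {pkg_at(p1,depot), pkg_at(p2,depot), truck_at(t3,hub)} \ {truck_at(t3,hub)} = {pkg_at(p1,depot), pkg_at(p2,depot)}
  ∪ pre   = {pkg_at(p1,depot), pkg_at(p2,depot)} ∪ {truck_at(t3,whs2)}
          = {pkg_at(p1,depot), pkg_at(p2,depot), truck_at(t3,whs2)}

== RESULT ==
["pkg_at(p1,depot)", "pkg_at(p2,depot)", "truck_at(t3,whs2)"]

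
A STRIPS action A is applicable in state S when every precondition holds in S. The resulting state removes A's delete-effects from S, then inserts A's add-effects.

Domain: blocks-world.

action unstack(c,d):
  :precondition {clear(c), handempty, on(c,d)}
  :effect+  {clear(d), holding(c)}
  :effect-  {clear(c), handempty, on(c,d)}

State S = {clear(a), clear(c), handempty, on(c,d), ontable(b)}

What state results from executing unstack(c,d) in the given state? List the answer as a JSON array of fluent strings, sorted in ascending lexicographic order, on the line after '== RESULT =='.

Compute (S \ del) ∪ add:
  pre ⊆ S: {clear(c), handempty, on(c,d)} ⊆ S  — applicable
  S \ del = {clear(a), ontable(b)}
  ∪ add   = {clear(a), clear(d), holding(c), ontable(b)}

== RESULT ==
["clear(a)", "clear(d)", "holding(c)", "ontable(b)"]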